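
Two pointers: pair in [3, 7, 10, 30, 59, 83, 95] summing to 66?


lo=0(3)+hi=6(95)=98
lo=0(3)+hi=5(83)=86
lo=0(3)+hi=4(59)=62
lo=1(7)+hi=4(59)=66

Yes: 7+59=66


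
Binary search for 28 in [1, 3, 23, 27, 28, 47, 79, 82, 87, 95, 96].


Step 1: lo=0, hi=10, mid=5, val=47
Step 2: lo=0, hi=4, mid=2, val=23
Step 3: lo=3, hi=4, mid=3, val=27
Step 4: lo=4, hi=4, mid=4, val=28

Found at index 4


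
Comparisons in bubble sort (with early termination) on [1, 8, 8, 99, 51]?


Algorithm: bubble sort (with early termination)
Input: [1, 8, 8, 99, 51]
Sorted: [1, 8, 8, 51, 99]

7


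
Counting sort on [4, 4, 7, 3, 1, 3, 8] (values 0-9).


Input: [4, 4, 7, 3, 1, 3, 8]
Counts: [0, 1, 0, 2, 2, 0, 0, 1, 1, 0]

Sorted: [1, 3, 3, 4, 4, 7, 8]


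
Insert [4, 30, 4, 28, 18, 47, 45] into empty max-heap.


Insert 4: [4]
Insert 30: [30, 4]
Insert 4: [30, 4, 4]
Insert 28: [30, 28, 4, 4]
Insert 18: [30, 28, 4, 4, 18]
Insert 47: [47, 28, 30, 4, 18, 4]
Insert 45: [47, 28, 45, 4, 18, 4, 30]

Final heap: [47, 28, 45, 4, 18, 4, 30]


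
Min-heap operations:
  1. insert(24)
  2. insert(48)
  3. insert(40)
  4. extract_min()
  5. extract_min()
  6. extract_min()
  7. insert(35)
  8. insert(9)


insert(24) -> [24]
insert(48) -> [24, 48]
insert(40) -> [24, 48, 40]
extract_min()->24, [40, 48]
extract_min()->40, [48]
extract_min()->48, []
insert(35) -> [35]
insert(9) -> [9, 35]

Final heap: [9, 35]


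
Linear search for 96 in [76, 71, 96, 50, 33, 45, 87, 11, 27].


i=0: 76!=96
i=1: 71!=96
i=2: 96==96 found!

Found at 2, 3 comps


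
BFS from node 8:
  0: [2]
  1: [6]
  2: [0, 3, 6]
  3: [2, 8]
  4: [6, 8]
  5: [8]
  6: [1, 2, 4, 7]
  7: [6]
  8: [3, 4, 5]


Visit 8, enqueue [3, 4, 5]
Visit 3, enqueue [2]
Visit 4, enqueue [6]
Visit 5, enqueue []
Visit 2, enqueue [0]
Visit 6, enqueue [1, 7]
Visit 0, enqueue []
Visit 1, enqueue []
Visit 7, enqueue []

BFS order: [8, 3, 4, 5, 2, 6, 0, 1, 7]


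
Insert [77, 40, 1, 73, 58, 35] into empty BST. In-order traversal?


Insert 77: root
Insert 40: L from 77
Insert 1: L from 77 -> L from 40
Insert 73: L from 77 -> R from 40
Insert 58: L from 77 -> R from 40 -> L from 73
Insert 35: L from 77 -> L from 40 -> R from 1

In-order: [1, 35, 40, 58, 73, 77]


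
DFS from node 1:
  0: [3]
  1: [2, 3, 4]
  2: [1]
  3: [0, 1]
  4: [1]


Visit 1, push [4, 3, 2]
Visit 2, push []
Visit 3, push [0]
Visit 0, push []
Visit 4, push []

DFS order: [1, 2, 3, 0, 4]


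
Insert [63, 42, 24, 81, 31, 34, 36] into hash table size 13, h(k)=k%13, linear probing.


Insert 63: h=11 -> slot 11
Insert 42: h=3 -> slot 3
Insert 24: h=11, 1 probes -> slot 12
Insert 81: h=3, 1 probes -> slot 4
Insert 31: h=5 -> slot 5
Insert 34: h=8 -> slot 8
Insert 36: h=10 -> slot 10

Table: [None, None, None, 42, 81, 31, None, None, 34, None, 36, 63, 24]


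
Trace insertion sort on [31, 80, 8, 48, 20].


Initial: [31, 80, 8, 48, 20]
Insert 80: [31, 80, 8, 48, 20]
Insert 8: [8, 31, 80, 48, 20]
Insert 48: [8, 31, 48, 80, 20]
Insert 20: [8, 20, 31, 48, 80]

Sorted: [8, 20, 31, 48, 80]


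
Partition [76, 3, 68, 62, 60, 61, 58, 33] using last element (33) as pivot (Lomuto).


Pivot: 33
  3 <= 33: swap -> [3, 76, 68, 62, 60, 61, 58, 33]
Place pivot at 1: [3, 33, 68, 62, 60, 61, 58, 76]

Partitioned: [3, 33, 68, 62, 60, 61, 58, 76]


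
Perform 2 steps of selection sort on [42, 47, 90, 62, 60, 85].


Initial: [42, 47, 90, 62, 60, 85]
Step 1: min=42 at 0
  Swap: [42, 47, 90, 62, 60, 85]
Step 2: min=47 at 1
  Swap: [42, 47, 90, 62, 60, 85]

After 2 steps: [42, 47, 90, 62, 60, 85]


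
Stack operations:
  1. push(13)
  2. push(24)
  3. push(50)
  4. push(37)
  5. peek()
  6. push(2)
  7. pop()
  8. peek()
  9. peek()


push(13) -> [13]
push(24) -> [13, 24]
push(50) -> [13, 24, 50]
push(37) -> [13, 24, 50, 37]
peek()->37
push(2) -> [13, 24, 50, 37, 2]
pop()->2, [13, 24, 50, 37]
peek()->37
peek()->37

Final stack: [13, 24, 50, 37]


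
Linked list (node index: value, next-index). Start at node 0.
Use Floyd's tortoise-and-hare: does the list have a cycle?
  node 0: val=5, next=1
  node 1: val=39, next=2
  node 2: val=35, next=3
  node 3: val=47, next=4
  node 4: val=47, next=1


Floyd's tortoise (slow, +1) and hare (fast, +2):
  init: slow=0, fast=0
  step 1: slow=1, fast=2
  step 2: slow=2, fast=4
  step 3: slow=3, fast=2
  step 4: slow=4, fast=4
  slow == fast at node 4: cycle detected

Cycle: yes


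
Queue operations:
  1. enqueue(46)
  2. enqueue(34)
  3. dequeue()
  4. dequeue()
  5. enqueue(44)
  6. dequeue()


enqueue(46) -> [46]
enqueue(34) -> [46, 34]
dequeue()->46, [34]
dequeue()->34, []
enqueue(44) -> [44]
dequeue()->44, []

Final queue: []


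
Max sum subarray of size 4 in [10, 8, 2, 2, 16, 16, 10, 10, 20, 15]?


[0:4]: 22
[1:5]: 28
[2:6]: 36
[3:7]: 44
[4:8]: 52
[5:9]: 56
[6:10]: 55

Max: 56 at [5:9]


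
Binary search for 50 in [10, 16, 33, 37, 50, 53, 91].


Step 1: lo=0, hi=6, mid=3, val=37
Step 2: lo=4, hi=6, mid=5, val=53
Step 3: lo=4, hi=4, mid=4, val=50

Found at index 4


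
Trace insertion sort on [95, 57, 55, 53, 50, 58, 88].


Initial: [95, 57, 55, 53, 50, 58, 88]
Insert 57: [57, 95, 55, 53, 50, 58, 88]
Insert 55: [55, 57, 95, 53, 50, 58, 88]
Insert 53: [53, 55, 57, 95, 50, 58, 88]
Insert 50: [50, 53, 55, 57, 95, 58, 88]
Insert 58: [50, 53, 55, 57, 58, 95, 88]
Insert 88: [50, 53, 55, 57, 58, 88, 95]

Sorted: [50, 53, 55, 57, 58, 88, 95]


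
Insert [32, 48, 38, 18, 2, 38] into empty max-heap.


Insert 32: [32]
Insert 48: [48, 32]
Insert 38: [48, 32, 38]
Insert 18: [48, 32, 38, 18]
Insert 2: [48, 32, 38, 18, 2]
Insert 38: [48, 32, 38, 18, 2, 38]

Final heap: [48, 32, 38, 18, 2, 38]


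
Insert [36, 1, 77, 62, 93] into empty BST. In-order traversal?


Insert 36: root
Insert 1: L from 36
Insert 77: R from 36
Insert 62: R from 36 -> L from 77
Insert 93: R from 36 -> R from 77

In-order: [1, 36, 62, 77, 93]


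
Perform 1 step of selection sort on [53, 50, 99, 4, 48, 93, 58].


Initial: [53, 50, 99, 4, 48, 93, 58]
Step 1: min=4 at 3
  Swap: [4, 50, 99, 53, 48, 93, 58]

After 1 step: [4, 50, 99, 53, 48, 93, 58]


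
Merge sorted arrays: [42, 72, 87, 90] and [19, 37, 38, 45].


Take 19 from B
Take 37 from B
Take 38 from B
Take 42 from A
Take 45 from B

Merged: [19, 37, 38, 42, 45, 72, 87, 90]


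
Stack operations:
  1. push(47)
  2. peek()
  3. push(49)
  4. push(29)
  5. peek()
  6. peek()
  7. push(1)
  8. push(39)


push(47) -> [47]
peek()->47
push(49) -> [47, 49]
push(29) -> [47, 49, 29]
peek()->29
peek()->29
push(1) -> [47, 49, 29, 1]
push(39) -> [47, 49, 29, 1, 39]

Final stack: [47, 49, 29, 1, 39]


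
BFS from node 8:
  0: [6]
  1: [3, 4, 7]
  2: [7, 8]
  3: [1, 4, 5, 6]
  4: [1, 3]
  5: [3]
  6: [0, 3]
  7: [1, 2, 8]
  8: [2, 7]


Visit 8, enqueue [2, 7]
Visit 2, enqueue []
Visit 7, enqueue [1]
Visit 1, enqueue [3, 4]
Visit 3, enqueue [5, 6]
Visit 4, enqueue []
Visit 5, enqueue []
Visit 6, enqueue [0]
Visit 0, enqueue []

BFS order: [8, 2, 7, 1, 3, 4, 5, 6, 0]


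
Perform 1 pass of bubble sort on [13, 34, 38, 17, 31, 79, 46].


Initial: [13, 34, 38, 17, 31, 79, 46]
Pass 1: [13, 34, 17, 31, 38, 46, 79] (3 swaps)

After 1 pass: [13, 34, 17, 31, 38, 46, 79]


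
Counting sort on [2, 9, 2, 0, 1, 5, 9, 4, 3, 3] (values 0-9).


Input: [2, 9, 2, 0, 1, 5, 9, 4, 3, 3]
Counts: [1, 1, 2, 2, 1, 1, 0, 0, 0, 2]

Sorted: [0, 1, 2, 2, 3, 3, 4, 5, 9, 9]


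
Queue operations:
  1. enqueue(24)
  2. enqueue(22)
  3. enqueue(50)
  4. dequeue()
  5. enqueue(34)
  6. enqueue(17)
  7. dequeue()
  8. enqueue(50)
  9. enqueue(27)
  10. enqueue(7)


enqueue(24) -> [24]
enqueue(22) -> [24, 22]
enqueue(50) -> [24, 22, 50]
dequeue()->24, [22, 50]
enqueue(34) -> [22, 50, 34]
enqueue(17) -> [22, 50, 34, 17]
dequeue()->22, [50, 34, 17]
enqueue(50) -> [50, 34, 17, 50]
enqueue(27) -> [50, 34, 17, 50, 27]
enqueue(7) -> [50, 34, 17, 50, 27, 7]

Final queue: [50, 34, 17, 50, 27, 7]


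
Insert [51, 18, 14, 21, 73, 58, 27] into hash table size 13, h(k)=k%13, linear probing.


Insert 51: h=12 -> slot 12
Insert 18: h=5 -> slot 5
Insert 14: h=1 -> slot 1
Insert 21: h=8 -> slot 8
Insert 73: h=8, 1 probes -> slot 9
Insert 58: h=6 -> slot 6
Insert 27: h=1, 1 probes -> slot 2

Table: [None, 14, 27, None, None, 18, 58, None, 21, 73, None, None, 51]


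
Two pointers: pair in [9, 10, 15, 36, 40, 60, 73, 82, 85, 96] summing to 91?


lo=0(9)+hi=9(96)=105
lo=0(9)+hi=8(85)=94
lo=0(9)+hi=7(82)=91

Yes: 9+82=91


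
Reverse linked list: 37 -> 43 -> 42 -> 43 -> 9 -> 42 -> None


Step 1: curr=37, set curr.next=prev(None) | reversed so far: 37
Step 2: curr=43, set curr.next=prev(37) | reversed so far: 43 -> 37
Step 3: curr=42, set curr.next=prev(43) | reversed so far: 42 -> 43 -> 37
Step 4: curr=43, set curr.next=prev(42) | reversed so far: 43 -> 42 -> 43 -> 37
Step 5: curr=9, set curr.next=prev(43) | reversed so far: 9 -> 43 -> 42 -> 43 -> 37
Step 6: curr=42, set curr.next=prev(9) | reversed so far: 42 -> 9 -> 43 -> 42 -> 43 -> 37

42 -> 9 -> 43 -> 42 -> 43 -> 37 -> None


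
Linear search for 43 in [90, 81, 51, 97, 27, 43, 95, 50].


i=0: 90!=43
i=1: 81!=43
i=2: 51!=43
i=3: 97!=43
i=4: 27!=43
i=5: 43==43 found!

Found at 5, 6 comps


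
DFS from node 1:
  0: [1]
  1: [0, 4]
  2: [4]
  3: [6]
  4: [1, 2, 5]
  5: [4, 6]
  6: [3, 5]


Visit 1, push [4, 0]
Visit 0, push []
Visit 4, push [5, 2]
Visit 2, push []
Visit 5, push [6]
Visit 6, push [3]
Visit 3, push []

DFS order: [1, 0, 4, 2, 5, 6, 3]


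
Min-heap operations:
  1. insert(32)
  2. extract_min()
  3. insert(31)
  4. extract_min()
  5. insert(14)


insert(32) -> [32]
extract_min()->32, []
insert(31) -> [31]
extract_min()->31, []
insert(14) -> [14]

Final heap: [14]


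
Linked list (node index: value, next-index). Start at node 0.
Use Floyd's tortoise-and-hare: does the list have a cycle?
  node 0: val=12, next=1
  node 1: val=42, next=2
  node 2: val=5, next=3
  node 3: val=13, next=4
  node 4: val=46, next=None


Floyd's tortoise (slow, +1) and hare (fast, +2):
  init: slow=0, fast=0
  step 1: slow=1, fast=2
  step 2: slow=2, fast=4
  step 3: fast -> None, no cycle

Cycle: no


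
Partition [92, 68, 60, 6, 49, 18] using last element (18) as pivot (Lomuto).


Pivot: 18
  6 <= 18: swap -> [6, 68, 60, 92, 49, 18]
Place pivot at 1: [6, 18, 60, 92, 49, 68]

Partitioned: [6, 18, 60, 92, 49, 68]


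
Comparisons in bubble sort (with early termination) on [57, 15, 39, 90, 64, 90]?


Algorithm: bubble sort (with early termination)
Input: [57, 15, 39, 90, 64, 90]
Sorted: [15, 39, 57, 64, 90, 90]

9


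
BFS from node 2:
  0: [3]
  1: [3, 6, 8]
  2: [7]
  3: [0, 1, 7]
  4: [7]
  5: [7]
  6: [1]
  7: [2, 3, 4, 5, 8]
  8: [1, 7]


Visit 2, enqueue [7]
Visit 7, enqueue [3, 4, 5, 8]
Visit 3, enqueue [0, 1]
Visit 4, enqueue []
Visit 5, enqueue []
Visit 8, enqueue []
Visit 0, enqueue []
Visit 1, enqueue [6]
Visit 6, enqueue []

BFS order: [2, 7, 3, 4, 5, 8, 0, 1, 6]


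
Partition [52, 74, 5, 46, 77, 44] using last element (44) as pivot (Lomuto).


Pivot: 44
  5 <= 44: swap -> [5, 74, 52, 46, 77, 44]
Place pivot at 1: [5, 44, 52, 46, 77, 74]

Partitioned: [5, 44, 52, 46, 77, 74]


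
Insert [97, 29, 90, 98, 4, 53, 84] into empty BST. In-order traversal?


Insert 97: root
Insert 29: L from 97
Insert 90: L from 97 -> R from 29
Insert 98: R from 97
Insert 4: L from 97 -> L from 29
Insert 53: L from 97 -> R from 29 -> L from 90
Insert 84: L from 97 -> R from 29 -> L from 90 -> R from 53

In-order: [4, 29, 53, 84, 90, 97, 98]


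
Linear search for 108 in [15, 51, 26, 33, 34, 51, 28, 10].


i=0: 15!=108
i=1: 51!=108
i=2: 26!=108
i=3: 33!=108
i=4: 34!=108
i=5: 51!=108
i=6: 28!=108
i=7: 10!=108

Not found, 8 comps


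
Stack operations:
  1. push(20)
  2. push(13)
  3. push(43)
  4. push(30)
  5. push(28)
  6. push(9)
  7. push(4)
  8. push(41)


push(20) -> [20]
push(13) -> [20, 13]
push(43) -> [20, 13, 43]
push(30) -> [20, 13, 43, 30]
push(28) -> [20, 13, 43, 30, 28]
push(9) -> [20, 13, 43, 30, 28, 9]
push(4) -> [20, 13, 43, 30, 28, 9, 4]
push(41) -> [20, 13, 43, 30, 28, 9, 4, 41]

Final stack: [20, 13, 43, 30, 28, 9, 4, 41]


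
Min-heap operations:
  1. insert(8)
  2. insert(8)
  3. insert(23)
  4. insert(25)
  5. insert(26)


insert(8) -> [8]
insert(8) -> [8, 8]
insert(23) -> [8, 8, 23]
insert(25) -> [8, 8, 23, 25]
insert(26) -> [8, 8, 23, 25, 26]

Final heap: [8, 8, 23, 25, 26]


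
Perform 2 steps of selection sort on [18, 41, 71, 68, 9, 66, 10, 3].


Initial: [18, 41, 71, 68, 9, 66, 10, 3]
Step 1: min=3 at 7
  Swap: [3, 41, 71, 68, 9, 66, 10, 18]
Step 2: min=9 at 4
  Swap: [3, 9, 71, 68, 41, 66, 10, 18]

After 2 steps: [3, 9, 71, 68, 41, 66, 10, 18]


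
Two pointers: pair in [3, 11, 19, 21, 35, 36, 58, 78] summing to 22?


lo=0(3)+hi=7(78)=81
lo=0(3)+hi=6(58)=61
lo=0(3)+hi=5(36)=39
lo=0(3)+hi=4(35)=38
lo=0(3)+hi=3(21)=24
lo=0(3)+hi=2(19)=22

Yes: 3+19=22


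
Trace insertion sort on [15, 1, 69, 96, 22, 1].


Initial: [15, 1, 69, 96, 22, 1]
Insert 1: [1, 15, 69, 96, 22, 1]
Insert 69: [1, 15, 69, 96, 22, 1]
Insert 96: [1, 15, 69, 96, 22, 1]
Insert 22: [1, 15, 22, 69, 96, 1]
Insert 1: [1, 1, 15, 22, 69, 96]

Sorted: [1, 1, 15, 22, 69, 96]


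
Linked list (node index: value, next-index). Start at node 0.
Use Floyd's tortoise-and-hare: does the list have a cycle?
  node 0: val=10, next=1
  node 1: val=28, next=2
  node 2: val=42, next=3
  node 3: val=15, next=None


Floyd's tortoise (slow, +1) and hare (fast, +2):
  init: slow=0, fast=0
  step 1: slow=1, fast=2
  step 2: fast 2->3->None, no cycle

Cycle: no


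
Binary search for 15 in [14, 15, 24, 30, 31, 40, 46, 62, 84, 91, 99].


Step 1: lo=0, hi=10, mid=5, val=40
Step 2: lo=0, hi=4, mid=2, val=24
Step 3: lo=0, hi=1, mid=0, val=14
Step 4: lo=1, hi=1, mid=1, val=15

Found at index 1


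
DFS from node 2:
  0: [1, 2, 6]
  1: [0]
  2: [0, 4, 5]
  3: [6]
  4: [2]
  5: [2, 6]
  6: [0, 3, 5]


Visit 2, push [5, 4, 0]
Visit 0, push [6, 1]
Visit 1, push []
Visit 6, push [5, 3]
Visit 3, push []
Visit 5, push []
Visit 4, push []

DFS order: [2, 0, 1, 6, 3, 5, 4]


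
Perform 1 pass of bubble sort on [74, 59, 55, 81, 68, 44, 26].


Initial: [74, 59, 55, 81, 68, 44, 26]
Pass 1: [59, 55, 74, 68, 44, 26, 81] (5 swaps)

After 1 pass: [59, 55, 74, 68, 44, 26, 81]


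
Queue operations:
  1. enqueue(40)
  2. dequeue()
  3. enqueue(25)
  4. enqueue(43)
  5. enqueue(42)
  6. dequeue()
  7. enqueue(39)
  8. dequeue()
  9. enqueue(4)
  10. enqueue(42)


enqueue(40) -> [40]
dequeue()->40, []
enqueue(25) -> [25]
enqueue(43) -> [25, 43]
enqueue(42) -> [25, 43, 42]
dequeue()->25, [43, 42]
enqueue(39) -> [43, 42, 39]
dequeue()->43, [42, 39]
enqueue(4) -> [42, 39, 4]
enqueue(42) -> [42, 39, 4, 42]

Final queue: [42, 39, 4, 42]


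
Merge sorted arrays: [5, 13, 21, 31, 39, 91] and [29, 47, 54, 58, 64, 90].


Take 5 from A
Take 13 from A
Take 21 from A
Take 29 from B
Take 31 from A
Take 39 from A
Take 47 from B
Take 54 from B
Take 58 from B
Take 64 from B
Take 90 from B

Merged: [5, 13, 21, 29, 31, 39, 47, 54, 58, 64, 90, 91]


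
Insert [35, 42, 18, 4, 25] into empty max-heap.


Insert 35: [35]
Insert 42: [42, 35]
Insert 18: [42, 35, 18]
Insert 4: [42, 35, 18, 4]
Insert 25: [42, 35, 18, 4, 25]

Final heap: [42, 35, 18, 4, 25]


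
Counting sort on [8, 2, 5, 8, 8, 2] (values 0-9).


Input: [8, 2, 5, 8, 8, 2]
Counts: [0, 0, 2, 0, 0, 1, 0, 0, 3, 0]

Sorted: [2, 2, 5, 8, 8, 8]


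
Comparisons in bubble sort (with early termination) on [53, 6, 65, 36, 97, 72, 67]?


Algorithm: bubble sort (with early termination)
Input: [53, 6, 65, 36, 97, 72, 67]
Sorted: [6, 36, 53, 65, 67, 72, 97]

15


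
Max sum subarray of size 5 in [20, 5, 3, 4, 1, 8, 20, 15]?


[0:5]: 33
[1:6]: 21
[2:7]: 36
[3:8]: 48

Max: 48 at [3:8]


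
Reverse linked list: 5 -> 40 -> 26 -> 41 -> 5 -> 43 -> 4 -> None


Step 1: curr=5, set curr.next=prev(None) | reversed so far: 5
Step 2: curr=40, set curr.next=prev(5) | reversed so far: 40 -> 5
Step 3: curr=26, set curr.next=prev(40) | reversed so far: 26 -> 40 -> 5
Step 4: curr=41, set curr.next=prev(26) | reversed so far: 41 -> 26 -> 40 -> 5
Step 5: curr=5, set curr.next=prev(41) | reversed so far: 5 -> 41 -> 26 -> 40 -> 5
Step 6: curr=43, set curr.next=prev(5) | reversed so far: 43 -> 5 -> 41 -> 26 -> 40 -> 5
Step 7: curr=4, set curr.next=prev(43) | reversed so far: 4 -> 43 -> 5 -> 41 -> 26 -> 40 -> 5

4 -> 43 -> 5 -> 41 -> 26 -> 40 -> 5 -> None


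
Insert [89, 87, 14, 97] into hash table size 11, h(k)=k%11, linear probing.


Insert 89: h=1 -> slot 1
Insert 87: h=10 -> slot 10
Insert 14: h=3 -> slot 3
Insert 97: h=9 -> slot 9

Table: [None, 89, None, 14, None, None, None, None, None, 97, 87]


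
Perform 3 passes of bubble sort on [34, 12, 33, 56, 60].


Initial: [34, 12, 33, 56, 60]
Pass 1: [12, 33, 34, 56, 60] (2 swaps)
Pass 2: [12, 33, 34, 56, 60] (0 swaps)
Pass 3: [12, 33, 34, 56, 60] (0 swaps)

After 3 passes: [12, 33, 34, 56, 60]


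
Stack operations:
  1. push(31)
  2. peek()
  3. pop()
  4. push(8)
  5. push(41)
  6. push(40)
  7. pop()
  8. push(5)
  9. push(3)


push(31) -> [31]
peek()->31
pop()->31, []
push(8) -> [8]
push(41) -> [8, 41]
push(40) -> [8, 41, 40]
pop()->40, [8, 41]
push(5) -> [8, 41, 5]
push(3) -> [8, 41, 5, 3]

Final stack: [8, 41, 5, 3]


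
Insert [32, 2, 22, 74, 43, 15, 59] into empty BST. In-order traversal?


Insert 32: root
Insert 2: L from 32
Insert 22: L from 32 -> R from 2
Insert 74: R from 32
Insert 43: R from 32 -> L from 74
Insert 15: L from 32 -> R from 2 -> L from 22
Insert 59: R from 32 -> L from 74 -> R from 43

In-order: [2, 15, 22, 32, 43, 59, 74]


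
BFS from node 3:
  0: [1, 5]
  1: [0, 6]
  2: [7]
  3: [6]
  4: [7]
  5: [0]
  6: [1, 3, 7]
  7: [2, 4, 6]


Visit 3, enqueue [6]
Visit 6, enqueue [1, 7]
Visit 1, enqueue [0]
Visit 7, enqueue [2, 4]
Visit 0, enqueue [5]
Visit 2, enqueue []
Visit 4, enqueue []
Visit 5, enqueue []

BFS order: [3, 6, 1, 7, 0, 2, 4, 5]


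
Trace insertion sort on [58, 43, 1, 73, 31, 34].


Initial: [58, 43, 1, 73, 31, 34]
Insert 43: [43, 58, 1, 73, 31, 34]
Insert 1: [1, 43, 58, 73, 31, 34]
Insert 73: [1, 43, 58, 73, 31, 34]
Insert 31: [1, 31, 43, 58, 73, 34]
Insert 34: [1, 31, 34, 43, 58, 73]

Sorted: [1, 31, 34, 43, 58, 73]


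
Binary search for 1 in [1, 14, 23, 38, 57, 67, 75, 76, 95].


Step 1: lo=0, hi=8, mid=4, val=57
Step 2: lo=0, hi=3, mid=1, val=14
Step 3: lo=0, hi=0, mid=0, val=1

Found at index 0


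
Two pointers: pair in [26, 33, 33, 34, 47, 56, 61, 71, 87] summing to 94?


lo=0(26)+hi=8(87)=113
lo=0(26)+hi=7(71)=97
lo=0(26)+hi=6(61)=87
lo=1(33)+hi=6(61)=94

Yes: 33+61=94


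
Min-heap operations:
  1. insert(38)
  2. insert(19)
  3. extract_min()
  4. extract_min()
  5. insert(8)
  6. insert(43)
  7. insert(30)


insert(38) -> [38]
insert(19) -> [19, 38]
extract_min()->19, [38]
extract_min()->38, []
insert(8) -> [8]
insert(43) -> [8, 43]
insert(30) -> [8, 43, 30]

Final heap: [8, 43, 30]


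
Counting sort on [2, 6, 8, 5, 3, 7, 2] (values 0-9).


Input: [2, 6, 8, 5, 3, 7, 2]
Counts: [0, 0, 2, 1, 0, 1, 1, 1, 1, 0]

Sorted: [2, 2, 3, 5, 6, 7, 8]


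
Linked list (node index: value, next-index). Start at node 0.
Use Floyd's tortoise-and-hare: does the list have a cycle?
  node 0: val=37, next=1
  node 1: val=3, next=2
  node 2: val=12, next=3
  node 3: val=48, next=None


Floyd's tortoise (slow, +1) and hare (fast, +2):
  init: slow=0, fast=0
  step 1: slow=1, fast=2
  step 2: fast 2->3->None, no cycle

Cycle: no


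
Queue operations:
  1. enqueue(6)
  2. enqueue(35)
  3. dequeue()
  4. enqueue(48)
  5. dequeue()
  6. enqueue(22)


enqueue(6) -> [6]
enqueue(35) -> [6, 35]
dequeue()->6, [35]
enqueue(48) -> [35, 48]
dequeue()->35, [48]
enqueue(22) -> [48, 22]

Final queue: [48, 22]


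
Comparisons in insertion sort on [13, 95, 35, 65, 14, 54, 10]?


Algorithm: insertion sort
Input: [13, 95, 35, 65, 14, 54, 10]
Sorted: [10, 13, 14, 35, 54, 65, 95]

18


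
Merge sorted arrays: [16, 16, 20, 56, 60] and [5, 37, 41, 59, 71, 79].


Take 5 from B
Take 16 from A
Take 16 from A
Take 20 from A
Take 37 from B
Take 41 from B
Take 56 from A
Take 59 from B
Take 60 from A

Merged: [5, 16, 16, 20, 37, 41, 56, 59, 60, 71, 79]


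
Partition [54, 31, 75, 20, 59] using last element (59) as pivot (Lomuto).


Pivot: 59
  54 <= 59: advance i (no swap)
  31 <= 59: advance i (no swap)
  20 <= 59: swap -> [54, 31, 20, 75, 59]
Place pivot at 3: [54, 31, 20, 59, 75]

Partitioned: [54, 31, 20, 59, 75]


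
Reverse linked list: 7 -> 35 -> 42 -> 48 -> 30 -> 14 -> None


Step 1: curr=7, set curr.next=prev(None) | reversed so far: 7
Step 2: curr=35, set curr.next=prev(7) | reversed so far: 35 -> 7
Step 3: curr=42, set curr.next=prev(35) | reversed so far: 42 -> 35 -> 7
Step 4: curr=48, set curr.next=prev(42) | reversed so far: 48 -> 42 -> 35 -> 7
Step 5: curr=30, set curr.next=prev(48) | reversed so far: 30 -> 48 -> 42 -> 35 -> 7
Step 6: curr=14, set curr.next=prev(30) | reversed so far: 14 -> 30 -> 48 -> 42 -> 35 -> 7

14 -> 30 -> 48 -> 42 -> 35 -> 7 -> None


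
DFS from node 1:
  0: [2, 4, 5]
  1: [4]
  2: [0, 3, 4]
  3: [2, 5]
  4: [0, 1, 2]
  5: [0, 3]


Visit 1, push [4]
Visit 4, push [2, 0]
Visit 0, push [5, 2]
Visit 2, push [3]
Visit 3, push [5]
Visit 5, push []

DFS order: [1, 4, 0, 2, 3, 5]


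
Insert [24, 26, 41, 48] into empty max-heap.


Insert 24: [24]
Insert 26: [26, 24]
Insert 41: [41, 24, 26]
Insert 48: [48, 41, 26, 24]

Final heap: [48, 41, 26, 24]


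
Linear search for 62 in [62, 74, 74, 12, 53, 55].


i=0: 62==62 found!

Found at 0, 1 comps


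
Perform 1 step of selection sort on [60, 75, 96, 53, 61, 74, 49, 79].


Initial: [60, 75, 96, 53, 61, 74, 49, 79]
Step 1: min=49 at 6
  Swap: [49, 75, 96, 53, 61, 74, 60, 79]

After 1 step: [49, 75, 96, 53, 61, 74, 60, 79]


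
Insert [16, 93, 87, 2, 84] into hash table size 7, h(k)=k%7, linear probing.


Insert 16: h=2 -> slot 2
Insert 93: h=2, 1 probes -> slot 3
Insert 87: h=3, 1 probes -> slot 4
Insert 2: h=2, 3 probes -> slot 5
Insert 84: h=0 -> slot 0

Table: [84, None, 16, 93, 87, 2, None]


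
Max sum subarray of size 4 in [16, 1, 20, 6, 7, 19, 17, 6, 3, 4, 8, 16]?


[0:4]: 43
[1:5]: 34
[2:6]: 52
[3:7]: 49
[4:8]: 49
[5:9]: 45
[6:10]: 30
[7:11]: 21
[8:12]: 31

Max: 52 at [2:6]


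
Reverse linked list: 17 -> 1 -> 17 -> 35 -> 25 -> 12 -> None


Step 1: curr=17, set curr.next=prev(None) | reversed so far: 17
Step 2: curr=1, set curr.next=prev(17) | reversed so far: 1 -> 17
Step 3: curr=17, set curr.next=prev(1) | reversed so far: 17 -> 1 -> 17
Step 4: curr=35, set curr.next=prev(17) | reversed so far: 35 -> 17 -> 1 -> 17
Step 5: curr=25, set curr.next=prev(35) | reversed so far: 25 -> 35 -> 17 -> 1 -> 17
Step 6: curr=12, set curr.next=prev(25) | reversed so far: 12 -> 25 -> 35 -> 17 -> 1 -> 17

12 -> 25 -> 35 -> 17 -> 1 -> 17 -> None


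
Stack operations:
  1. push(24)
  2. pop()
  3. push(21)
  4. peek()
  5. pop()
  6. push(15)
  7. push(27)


push(24) -> [24]
pop()->24, []
push(21) -> [21]
peek()->21
pop()->21, []
push(15) -> [15]
push(27) -> [15, 27]

Final stack: [15, 27]


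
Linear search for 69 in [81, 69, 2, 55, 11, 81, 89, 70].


i=0: 81!=69
i=1: 69==69 found!

Found at 1, 2 comps


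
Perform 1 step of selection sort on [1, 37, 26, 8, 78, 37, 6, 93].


Initial: [1, 37, 26, 8, 78, 37, 6, 93]
Step 1: min=1 at 0
  Swap: [1, 37, 26, 8, 78, 37, 6, 93]

After 1 step: [1, 37, 26, 8, 78, 37, 6, 93]


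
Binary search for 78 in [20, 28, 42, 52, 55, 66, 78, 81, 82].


Step 1: lo=0, hi=8, mid=4, val=55
Step 2: lo=5, hi=8, mid=6, val=78

Found at index 6


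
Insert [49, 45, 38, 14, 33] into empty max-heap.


Insert 49: [49]
Insert 45: [49, 45]
Insert 38: [49, 45, 38]
Insert 14: [49, 45, 38, 14]
Insert 33: [49, 45, 38, 14, 33]

Final heap: [49, 45, 38, 14, 33]


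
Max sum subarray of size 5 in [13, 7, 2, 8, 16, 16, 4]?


[0:5]: 46
[1:6]: 49
[2:7]: 46

Max: 49 at [1:6]


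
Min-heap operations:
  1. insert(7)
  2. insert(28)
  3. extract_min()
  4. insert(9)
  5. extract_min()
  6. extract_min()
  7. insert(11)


insert(7) -> [7]
insert(28) -> [7, 28]
extract_min()->7, [28]
insert(9) -> [9, 28]
extract_min()->9, [28]
extract_min()->28, []
insert(11) -> [11]

Final heap: [11]


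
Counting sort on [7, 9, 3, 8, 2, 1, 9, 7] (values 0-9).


Input: [7, 9, 3, 8, 2, 1, 9, 7]
Counts: [0, 1, 1, 1, 0, 0, 0, 2, 1, 2]

Sorted: [1, 2, 3, 7, 7, 8, 9, 9]


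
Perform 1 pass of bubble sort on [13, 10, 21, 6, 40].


Initial: [13, 10, 21, 6, 40]
Pass 1: [10, 13, 6, 21, 40] (2 swaps)

After 1 pass: [10, 13, 6, 21, 40]


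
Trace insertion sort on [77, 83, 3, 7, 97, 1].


Initial: [77, 83, 3, 7, 97, 1]
Insert 83: [77, 83, 3, 7, 97, 1]
Insert 3: [3, 77, 83, 7, 97, 1]
Insert 7: [3, 7, 77, 83, 97, 1]
Insert 97: [3, 7, 77, 83, 97, 1]
Insert 1: [1, 3, 7, 77, 83, 97]

Sorted: [1, 3, 7, 77, 83, 97]


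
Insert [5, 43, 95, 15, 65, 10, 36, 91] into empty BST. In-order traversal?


Insert 5: root
Insert 43: R from 5
Insert 95: R from 5 -> R from 43
Insert 15: R from 5 -> L from 43
Insert 65: R from 5 -> R from 43 -> L from 95
Insert 10: R from 5 -> L from 43 -> L from 15
Insert 36: R from 5 -> L from 43 -> R from 15
Insert 91: R from 5 -> R from 43 -> L from 95 -> R from 65

In-order: [5, 10, 15, 36, 43, 65, 91, 95]


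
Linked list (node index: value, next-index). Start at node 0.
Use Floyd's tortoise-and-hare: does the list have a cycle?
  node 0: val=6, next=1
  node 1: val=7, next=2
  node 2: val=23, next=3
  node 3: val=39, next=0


Floyd's tortoise (slow, +1) and hare (fast, +2):
  init: slow=0, fast=0
  step 1: slow=1, fast=2
  step 2: slow=2, fast=0
  step 3: slow=3, fast=2
  step 4: slow=0, fast=0
  slow == fast at node 0: cycle detected

Cycle: yes


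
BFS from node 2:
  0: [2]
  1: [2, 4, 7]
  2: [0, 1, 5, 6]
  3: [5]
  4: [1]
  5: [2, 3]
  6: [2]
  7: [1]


Visit 2, enqueue [0, 1, 5, 6]
Visit 0, enqueue []
Visit 1, enqueue [4, 7]
Visit 5, enqueue [3]
Visit 6, enqueue []
Visit 4, enqueue []
Visit 7, enqueue []
Visit 3, enqueue []

BFS order: [2, 0, 1, 5, 6, 4, 7, 3]


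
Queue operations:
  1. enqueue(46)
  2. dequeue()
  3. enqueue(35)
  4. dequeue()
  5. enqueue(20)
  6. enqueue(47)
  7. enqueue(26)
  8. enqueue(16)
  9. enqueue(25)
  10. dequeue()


enqueue(46) -> [46]
dequeue()->46, []
enqueue(35) -> [35]
dequeue()->35, []
enqueue(20) -> [20]
enqueue(47) -> [20, 47]
enqueue(26) -> [20, 47, 26]
enqueue(16) -> [20, 47, 26, 16]
enqueue(25) -> [20, 47, 26, 16, 25]
dequeue()->20, [47, 26, 16, 25]

Final queue: [47, 26, 16, 25]


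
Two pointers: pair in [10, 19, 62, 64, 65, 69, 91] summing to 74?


lo=0(10)+hi=6(91)=101
lo=0(10)+hi=5(69)=79
lo=0(10)+hi=4(65)=75
lo=0(10)+hi=3(64)=74

Yes: 10+64=74


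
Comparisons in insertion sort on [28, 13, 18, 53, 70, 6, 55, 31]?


Algorithm: insertion sort
Input: [28, 13, 18, 53, 70, 6, 55, 31]
Sorted: [6, 13, 18, 28, 31, 53, 55, 70]

16


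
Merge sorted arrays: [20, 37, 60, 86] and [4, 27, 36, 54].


Take 4 from B
Take 20 from A
Take 27 from B
Take 36 from B
Take 37 from A
Take 54 from B

Merged: [4, 20, 27, 36, 37, 54, 60, 86]


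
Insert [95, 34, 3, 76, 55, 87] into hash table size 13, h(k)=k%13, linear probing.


Insert 95: h=4 -> slot 4
Insert 34: h=8 -> slot 8
Insert 3: h=3 -> slot 3
Insert 76: h=11 -> slot 11
Insert 55: h=3, 2 probes -> slot 5
Insert 87: h=9 -> slot 9

Table: [None, None, None, 3, 95, 55, None, None, 34, 87, None, 76, None]


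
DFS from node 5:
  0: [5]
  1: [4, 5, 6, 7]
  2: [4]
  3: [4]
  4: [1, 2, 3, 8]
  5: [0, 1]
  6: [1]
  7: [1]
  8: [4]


Visit 5, push [1, 0]
Visit 0, push []
Visit 1, push [7, 6, 4]
Visit 4, push [8, 3, 2]
Visit 2, push []
Visit 3, push []
Visit 8, push []
Visit 6, push []
Visit 7, push []

DFS order: [5, 0, 1, 4, 2, 3, 8, 6, 7]


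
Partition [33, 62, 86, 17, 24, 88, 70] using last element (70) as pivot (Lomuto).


Pivot: 70
  33 <= 70: advance i (no swap)
  62 <= 70: advance i (no swap)
  17 <= 70: swap -> [33, 62, 17, 86, 24, 88, 70]
  24 <= 70: swap -> [33, 62, 17, 24, 86, 88, 70]
Place pivot at 4: [33, 62, 17, 24, 70, 88, 86]

Partitioned: [33, 62, 17, 24, 70, 88, 86]


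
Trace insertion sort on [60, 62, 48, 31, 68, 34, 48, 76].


Initial: [60, 62, 48, 31, 68, 34, 48, 76]
Insert 62: [60, 62, 48, 31, 68, 34, 48, 76]
Insert 48: [48, 60, 62, 31, 68, 34, 48, 76]
Insert 31: [31, 48, 60, 62, 68, 34, 48, 76]
Insert 68: [31, 48, 60, 62, 68, 34, 48, 76]
Insert 34: [31, 34, 48, 60, 62, 68, 48, 76]
Insert 48: [31, 34, 48, 48, 60, 62, 68, 76]
Insert 76: [31, 34, 48, 48, 60, 62, 68, 76]

Sorted: [31, 34, 48, 48, 60, 62, 68, 76]


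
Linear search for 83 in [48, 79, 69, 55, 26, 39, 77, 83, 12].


i=0: 48!=83
i=1: 79!=83
i=2: 69!=83
i=3: 55!=83
i=4: 26!=83
i=5: 39!=83
i=6: 77!=83
i=7: 83==83 found!

Found at 7, 8 comps


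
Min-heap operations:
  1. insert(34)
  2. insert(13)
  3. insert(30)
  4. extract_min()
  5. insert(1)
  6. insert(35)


insert(34) -> [34]
insert(13) -> [13, 34]
insert(30) -> [13, 34, 30]
extract_min()->13, [30, 34]
insert(1) -> [1, 34, 30]
insert(35) -> [1, 34, 30, 35]

Final heap: [1, 34, 30, 35]


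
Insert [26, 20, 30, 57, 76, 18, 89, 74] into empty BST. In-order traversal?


Insert 26: root
Insert 20: L from 26
Insert 30: R from 26
Insert 57: R from 26 -> R from 30
Insert 76: R from 26 -> R from 30 -> R from 57
Insert 18: L from 26 -> L from 20
Insert 89: R from 26 -> R from 30 -> R from 57 -> R from 76
Insert 74: R from 26 -> R from 30 -> R from 57 -> L from 76

In-order: [18, 20, 26, 30, 57, 74, 76, 89]


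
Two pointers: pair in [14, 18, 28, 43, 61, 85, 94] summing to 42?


lo=0(14)+hi=6(94)=108
lo=0(14)+hi=5(85)=99
lo=0(14)+hi=4(61)=75
lo=0(14)+hi=3(43)=57
lo=0(14)+hi=2(28)=42

Yes: 14+28=42


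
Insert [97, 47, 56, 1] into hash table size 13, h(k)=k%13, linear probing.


Insert 97: h=6 -> slot 6
Insert 47: h=8 -> slot 8
Insert 56: h=4 -> slot 4
Insert 1: h=1 -> slot 1

Table: [None, 1, None, None, 56, None, 97, None, 47, None, None, None, None]


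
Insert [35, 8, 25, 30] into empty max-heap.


Insert 35: [35]
Insert 8: [35, 8]
Insert 25: [35, 8, 25]
Insert 30: [35, 30, 25, 8]

Final heap: [35, 30, 25, 8]


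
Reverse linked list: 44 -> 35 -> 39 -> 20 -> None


Step 1: curr=44, set curr.next=prev(None) | reversed so far: 44
Step 2: curr=35, set curr.next=prev(44) | reversed so far: 35 -> 44
Step 3: curr=39, set curr.next=prev(35) | reversed so far: 39 -> 35 -> 44
Step 4: curr=20, set curr.next=prev(39) | reversed so far: 20 -> 39 -> 35 -> 44

20 -> 39 -> 35 -> 44 -> None


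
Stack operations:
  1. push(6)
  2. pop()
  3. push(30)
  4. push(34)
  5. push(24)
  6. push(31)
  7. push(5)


push(6) -> [6]
pop()->6, []
push(30) -> [30]
push(34) -> [30, 34]
push(24) -> [30, 34, 24]
push(31) -> [30, 34, 24, 31]
push(5) -> [30, 34, 24, 31, 5]

Final stack: [30, 34, 24, 31, 5]


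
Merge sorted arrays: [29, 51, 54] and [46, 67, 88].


Take 29 from A
Take 46 from B
Take 51 from A
Take 54 from A

Merged: [29, 46, 51, 54, 67, 88]


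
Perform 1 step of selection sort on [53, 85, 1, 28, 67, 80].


Initial: [53, 85, 1, 28, 67, 80]
Step 1: min=1 at 2
  Swap: [1, 85, 53, 28, 67, 80]

After 1 step: [1, 85, 53, 28, 67, 80]


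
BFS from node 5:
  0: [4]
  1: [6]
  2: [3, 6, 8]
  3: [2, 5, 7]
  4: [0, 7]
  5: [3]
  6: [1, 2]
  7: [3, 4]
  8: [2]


Visit 5, enqueue [3]
Visit 3, enqueue [2, 7]
Visit 2, enqueue [6, 8]
Visit 7, enqueue [4]
Visit 6, enqueue [1]
Visit 8, enqueue []
Visit 4, enqueue [0]
Visit 1, enqueue []
Visit 0, enqueue []

BFS order: [5, 3, 2, 7, 6, 8, 4, 1, 0]


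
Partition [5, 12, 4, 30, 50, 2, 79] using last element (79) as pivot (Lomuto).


Pivot: 79
  5 <= 79: advance i (no swap)
  12 <= 79: advance i (no swap)
  4 <= 79: advance i (no swap)
  30 <= 79: advance i (no swap)
  50 <= 79: advance i (no swap)
  2 <= 79: advance i (no swap)
Place pivot at 6: [5, 12, 4, 30, 50, 2, 79]

Partitioned: [5, 12, 4, 30, 50, 2, 79]


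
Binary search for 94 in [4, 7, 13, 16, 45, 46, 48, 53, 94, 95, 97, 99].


Step 1: lo=0, hi=11, mid=5, val=46
Step 2: lo=6, hi=11, mid=8, val=94

Found at index 8


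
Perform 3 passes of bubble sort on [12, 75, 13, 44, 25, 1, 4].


Initial: [12, 75, 13, 44, 25, 1, 4]
Pass 1: [12, 13, 44, 25, 1, 4, 75] (5 swaps)
Pass 2: [12, 13, 25, 1, 4, 44, 75] (3 swaps)
Pass 3: [12, 13, 1, 4, 25, 44, 75] (2 swaps)

After 3 passes: [12, 13, 1, 4, 25, 44, 75]


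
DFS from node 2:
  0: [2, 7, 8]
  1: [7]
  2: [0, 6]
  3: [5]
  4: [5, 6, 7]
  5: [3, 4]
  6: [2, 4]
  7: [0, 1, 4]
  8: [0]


Visit 2, push [6, 0]
Visit 0, push [8, 7]
Visit 7, push [4, 1]
Visit 1, push []
Visit 4, push [6, 5]
Visit 5, push [3]
Visit 3, push []
Visit 6, push []
Visit 8, push []

DFS order: [2, 0, 7, 1, 4, 5, 3, 6, 8]


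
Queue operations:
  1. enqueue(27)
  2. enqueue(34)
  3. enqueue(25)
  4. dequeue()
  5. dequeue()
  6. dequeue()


enqueue(27) -> [27]
enqueue(34) -> [27, 34]
enqueue(25) -> [27, 34, 25]
dequeue()->27, [34, 25]
dequeue()->34, [25]
dequeue()->25, []

Final queue: []


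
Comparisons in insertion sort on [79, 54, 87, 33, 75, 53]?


Algorithm: insertion sort
Input: [79, 54, 87, 33, 75, 53]
Sorted: [33, 53, 54, 75, 79, 87]

13


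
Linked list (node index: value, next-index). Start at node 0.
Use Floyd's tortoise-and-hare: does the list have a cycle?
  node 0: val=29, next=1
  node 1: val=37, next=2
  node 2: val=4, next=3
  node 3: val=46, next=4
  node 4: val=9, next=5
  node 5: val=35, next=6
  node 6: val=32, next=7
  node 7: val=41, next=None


Floyd's tortoise (slow, +1) and hare (fast, +2):
  init: slow=0, fast=0
  step 1: slow=1, fast=2
  step 2: slow=2, fast=4
  step 3: slow=3, fast=6
  step 4: fast 6->7->None, no cycle

Cycle: no


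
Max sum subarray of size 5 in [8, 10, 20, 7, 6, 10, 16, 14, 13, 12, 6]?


[0:5]: 51
[1:6]: 53
[2:7]: 59
[3:8]: 53
[4:9]: 59
[5:10]: 65
[6:11]: 61

Max: 65 at [5:10]


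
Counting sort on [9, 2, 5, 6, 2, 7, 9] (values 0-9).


Input: [9, 2, 5, 6, 2, 7, 9]
Counts: [0, 0, 2, 0, 0, 1, 1, 1, 0, 2]

Sorted: [2, 2, 5, 6, 7, 9, 9]


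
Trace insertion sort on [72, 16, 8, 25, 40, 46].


Initial: [72, 16, 8, 25, 40, 46]
Insert 16: [16, 72, 8, 25, 40, 46]
Insert 8: [8, 16, 72, 25, 40, 46]
Insert 25: [8, 16, 25, 72, 40, 46]
Insert 40: [8, 16, 25, 40, 72, 46]
Insert 46: [8, 16, 25, 40, 46, 72]

Sorted: [8, 16, 25, 40, 46, 72]


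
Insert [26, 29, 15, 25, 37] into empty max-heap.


Insert 26: [26]
Insert 29: [29, 26]
Insert 15: [29, 26, 15]
Insert 25: [29, 26, 15, 25]
Insert 37: [37, 29, 15, 25, 26]

Final heap: [37, 29, 15, 25, 26]


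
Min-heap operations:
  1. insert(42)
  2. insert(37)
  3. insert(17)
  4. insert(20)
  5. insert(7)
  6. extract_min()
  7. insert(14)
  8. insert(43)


insert(42) -> [42]
insert(37) -> [37, 42]
insert(17) -> [17, 42, 37]
insert(20) -> [17, 20, 37, 42]
insert(7) -> [7, 17, 37, 42, 20]
extract_min()->7, [17, 20, 37, 42]
insert(14) -> [14, 17, 37, 42, 20]
insert(43) -> [14, 17, 37, 42, 20, 43]

Final heap: [14, 17, 37, 42, 20, 43]


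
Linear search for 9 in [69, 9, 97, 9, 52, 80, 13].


i=0: 69!=9
i=1: 9==9 found!

Found at 1, 2 comps


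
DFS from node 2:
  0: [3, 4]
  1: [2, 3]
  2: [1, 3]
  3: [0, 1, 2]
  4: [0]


Visit 2, push [3, 1]
Visit 1, push [3]
Visit 3, push [0]
Visit 0, push [4]
Visit 4, push []

DFS order: [2, 1, 3, 0, 4]


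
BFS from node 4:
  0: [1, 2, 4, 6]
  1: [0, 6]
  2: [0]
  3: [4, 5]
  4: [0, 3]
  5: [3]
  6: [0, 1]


Visit 4, enqueue [0, 3]
Visit 0, enqueue [1, 2, 6]
Visit 3, enqueue [5]
Visit 1, enqueue []
Visit 2, enqueue []
Visit 6, enqueue []
Visit 5, enqueue []

BFS order: [4, 0, 3, 1, 2, 6, 5]


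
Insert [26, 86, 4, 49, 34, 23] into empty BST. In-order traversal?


Insert 26: root
Insert 86: R from 26
Insert 4: L from 26
Insert 49: R from 26 -> L from 86
Insert 34: R from 26 -> L from 86 -> L from 49
Insert 23: L from 26 -> R from 4

In-order: [4, 23, 26, 34, 49, 86]


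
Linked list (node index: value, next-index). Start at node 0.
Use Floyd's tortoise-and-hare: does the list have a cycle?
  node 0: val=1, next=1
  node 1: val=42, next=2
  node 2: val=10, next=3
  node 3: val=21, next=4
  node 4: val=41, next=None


Floyd's tortoise (slow, +1) and hare (fast, +2):
  init: slow=0, fast=0
  step 1: slow=1, fast=2
  step 2: slow=2, fast=4
  step 3: fast -> None, no cycle

Cycle: no


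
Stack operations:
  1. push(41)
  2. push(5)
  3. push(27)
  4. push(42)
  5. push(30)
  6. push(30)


push(41) -> [41]
push(5) -> [41, 5]
push(27) -> [41, 5, 27]
push(42) -> [41, 5, 27, 42]
push(30) -> [41, 5, 27, 42, 30]
push(30) -> [41, 5, 27, 42, 30, 30]

Final stack: [41, 5, 27, 42, 30, 30]


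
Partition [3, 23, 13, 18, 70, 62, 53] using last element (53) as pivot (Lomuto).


Pivot: 53
  3 <= 53: advance i (no swap)
  23 <= 53: advance i (no swap)
  13 <= 53: advance i (no swap)
  18 <= 53: advance i (no swap)
Place pivot at 4: [3, 23, 13, 18, 53, 62, 70]

Partitioned: [3, 23, 13, 18, 53, 62, 70]


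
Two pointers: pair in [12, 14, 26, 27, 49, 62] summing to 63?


lo=0(12)+hi=5(62)=74
lo=0(12)+hi=4(49)=61
lo=1(14)+hi=4(49)=63

Yes: 14+49=63


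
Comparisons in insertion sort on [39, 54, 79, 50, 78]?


Algorithm: insertion sort
Input: [39, 54, 79, 50, 78]
Sorted: [39, 50, 54, 78, 79]

7


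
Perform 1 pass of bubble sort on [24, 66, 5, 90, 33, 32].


Initial: [24, 66, 5, 90, 33, 32]
Pass 1: [24, 5, 66, 33, 32, 90] (3 swaps)

After 1 pass: [24, 5, 66, 33, 32, 90]


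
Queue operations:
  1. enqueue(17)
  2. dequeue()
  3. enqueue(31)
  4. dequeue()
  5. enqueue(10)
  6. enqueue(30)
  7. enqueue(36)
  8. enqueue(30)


enqueue(17) -> [17]
dequeue()->17, []
enqueue(31) -> [31]
dequeue()->31, []
enqueue(10) -> [10]
enqueue(30) -> [10, 30]
enqueue(36) -> [10, 30, 36]
enqueue(30) -> [10, 30, 36, 30]

Final queue: [10, 30, 36, 30]


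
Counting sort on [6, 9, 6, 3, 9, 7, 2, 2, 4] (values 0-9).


Input: [6, 9, 6, 3, 9, 7, 2, 2, 4]
Counts: [0, 0, 2, 1, 1, 0, 2, 1, 0, 2]

Sorted: [2, 2, 3, 4, 6, 6, 7, 9, 9]


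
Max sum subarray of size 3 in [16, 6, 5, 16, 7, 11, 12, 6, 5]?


[0:3]: 27
[1:4]: 27
[2:5]: 28
[3:6]: 34
[4:7]: 30
[5:8]: 29
[6:9]: 23

Max: 34 at [3:6]


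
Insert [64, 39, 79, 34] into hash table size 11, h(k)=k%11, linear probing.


Insert 64: h=9 -> slot 9
Insert 39: h=6 -> slot 6
Insert 79: h=2 -> slot 2
Insert 34: h=1 -> slot 1

Table: [None, 34, 79, None, None, None, 39, None, None, 64, None]


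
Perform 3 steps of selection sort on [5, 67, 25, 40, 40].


Initial: [5, 67, 25, 40, 40]
Step 1: min=5 at 0
  Swap: [5, 67, 25, 40, 40]
Step 2: min=25 at 2
  Swap: [5, 25, 67, 40, 40]
Step 3: min=40 at 3
  Swap: [5, 25, 40, 67, 40]

After 3 steps: [5, 25, 40, 67, 40]


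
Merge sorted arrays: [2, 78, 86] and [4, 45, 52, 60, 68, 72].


Take 2 from A
Take 4 from B
Take 45 from B
Take 52 from B
Take 60 from B
Take 68 from B
Take 72 from B

Merged: [2, 4, 45, 52, 60, 68, 72, 78, 86]


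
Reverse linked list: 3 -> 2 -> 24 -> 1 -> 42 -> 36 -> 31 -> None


Step 1: curr=3, set curr.next=prev(None) | reversed so far: 3
Step 2: curr=2, set curr.next=prev(3) | reversed so far: 2 -> 3
Step 3: curr=24, set curr.next=prev(2) | reversed so far: 24 -> 2 -> 3
Step 4: curr=1, set curr.next=prev(24) | reversed so far: 1 -> 24 -> 2 -> 3
Step 5: curr=42, set curr.next=prev(1) | reversed so far: 42 -> 1 -> 24 -> 2 -> 3
Step 6: curr=36, set curr.next=prev(42) | reversed so far: 36 -> 42 -> 1 -> 24 -> 2 -> 3
Step 7: curr=31, set curr.next=prev(36) | reversed so far: 31 -> 36 -> 42 -> 1 -> 24 -> 2 -> 3

31 -> 36 -> 42 -> 1 -> 24 -> 2 -> 3 -> None


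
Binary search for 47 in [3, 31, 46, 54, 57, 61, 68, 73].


Step 1: lo=0, hi=7, mid=3, val=54
Step 2: lo=0, hi=2, mid=1, val=31
Step 3: lo=2, hi=2, mid=2, val=46

Not found
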